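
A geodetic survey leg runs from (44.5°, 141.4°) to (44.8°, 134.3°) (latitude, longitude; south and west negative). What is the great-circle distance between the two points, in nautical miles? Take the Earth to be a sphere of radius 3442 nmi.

304 nmi

Haversine: a = sin²(Δφ/2)+cos φ₁ cos φ₂ sin²(Δλ/2) = 0.00195;  σ = 2·atan2(√a,√(1−a))
σ = 5.058° → d = Rσ = 3442·0.08828 = 304 nmi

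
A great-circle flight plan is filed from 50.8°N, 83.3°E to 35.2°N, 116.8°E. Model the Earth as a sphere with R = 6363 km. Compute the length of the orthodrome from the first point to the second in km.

cos σ = sin φ₁ sin φ₂ + cos φ₁ cos φ₂ cos Δλ
      = sin(50.80°)sin(35.20°) + cos(50.80°)cos(35.20°)cos(33.50°) = 0.8774
σ = 28.673° → d = Rσ = 6363·0.50044 = 3184 km

3184 km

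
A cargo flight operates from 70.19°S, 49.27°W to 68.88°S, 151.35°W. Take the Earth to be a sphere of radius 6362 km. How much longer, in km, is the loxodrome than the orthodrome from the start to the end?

Great circle: cos σ = sin φ₁ sin φ₂ + cos φ₁ cos φ₂ cos Δλ,  σ = 0.5509 rad → d_gc = 3504.6 km
Rhumb line: Δψ = +0.0654, q = Δφ/Δψ = 0.3495, d_rh = R√(Δφ²+q²Δλ²) = 3964.4 km
Excess = 3964.4 − 3504.6 = 459.8 ≈ 460 km

460 km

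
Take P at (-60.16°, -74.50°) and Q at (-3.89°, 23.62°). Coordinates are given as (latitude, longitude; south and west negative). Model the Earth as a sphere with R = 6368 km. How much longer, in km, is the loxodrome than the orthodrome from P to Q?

508 km

Great circle: cos σ = sin φ₁ sin φ₂ + cos φ₁ cos φ₂ cos Δλ,  σ = 1.5821 rad → d_gc = 10074.6 km
Rhumb line: Δψ = +1.2546, q = Δφ/Δψ = 0.7828, d_rh = R√(Δφ²+q²Δλ²) = 10582.3 km
Excess = 10582.3 − 10074.6 = 507.7 ≈ 508 km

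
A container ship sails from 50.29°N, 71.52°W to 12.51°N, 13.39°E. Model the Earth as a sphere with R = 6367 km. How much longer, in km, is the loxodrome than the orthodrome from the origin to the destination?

Great circle: cos σ = sin φ₁ sin φ₂ + cos φ₁ cos φ₂ cos Δλ,  σ = 1.3470 rad → d_gc = 8576.1 km
Rhumb line: Δψ = -0.7985, q = Δφ/Δψ = 0.8258, d_rh = R√(Δφ²+q²Δλ²) = 8851.0 km
Excess = 8851.0 − 8576.1 = 274.9 ≈ 275 km

275 km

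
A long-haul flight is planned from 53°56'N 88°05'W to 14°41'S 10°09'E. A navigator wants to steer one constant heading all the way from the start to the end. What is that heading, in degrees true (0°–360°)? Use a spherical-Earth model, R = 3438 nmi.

128.9°

Meridional parts: M(φ₁)=+1.1222, M(φ₂)=-0.2591 → ΔM = -1.3813;  Δλ = +1.7145 rad
tan C = Δλ / ΔM = -1.2412 → C = 128.86°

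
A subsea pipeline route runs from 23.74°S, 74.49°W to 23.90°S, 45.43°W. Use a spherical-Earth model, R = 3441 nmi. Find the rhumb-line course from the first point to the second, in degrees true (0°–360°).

90.3°

Meridional parts: M(φ₁)=-0.4267, M(φ₂)=-0.4298 → ΔM = -0.0031;  Δλ = +0.5072 rad
tan C = Δλ / ΔM = -166.1539 → C = 90.34°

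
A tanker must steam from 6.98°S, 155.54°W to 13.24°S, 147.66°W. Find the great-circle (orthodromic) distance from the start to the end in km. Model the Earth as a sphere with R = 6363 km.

1107 km

cos σ = sin φ₁ sin φ₂ + cos φ₁ cos φ₂ cos Δλ
      = sin(-6.98°)sin(-13.24°) + cos(-6.98°)cos(-13.24°)cos(7.88°) = 0.9849
σ = 9.965° → d = Rσ = 6363·0.17392 = 1107 km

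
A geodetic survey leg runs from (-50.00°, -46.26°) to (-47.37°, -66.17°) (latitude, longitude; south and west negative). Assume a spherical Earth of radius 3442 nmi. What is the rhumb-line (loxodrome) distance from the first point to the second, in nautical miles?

Rhumb course C = atan2(Δλ, Δψ) with Δψ = ln[tan(π/4+φ₂/2)/tan(π/4+φ₁/2)] = +0.0695, Δλ = -0.3475 → C = 281.32°
d = R·|Δφ| / |cos C| = 3442·0.04590 / 0.19625 = 805 nmi

805 nmi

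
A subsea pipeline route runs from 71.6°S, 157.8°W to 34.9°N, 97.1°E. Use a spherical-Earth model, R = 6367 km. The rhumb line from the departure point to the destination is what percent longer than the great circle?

Great circle: σ = 2.2273 rad → d_gc = Rσ = 14181.1 km
Rhumb: Δφ = +1.8588, Δλ = -1.8343, Δψ = +2.4711, q = Δφ/Δψ = 0.7522 → d_rh = R√(Δφ²+q²Δλ²) = 14739.2 km
Excess = (14739.2 − 14181.1) / 14181.1 = 558.1 / 14181.1 = 3.94% ≈ 3.9%

3.9%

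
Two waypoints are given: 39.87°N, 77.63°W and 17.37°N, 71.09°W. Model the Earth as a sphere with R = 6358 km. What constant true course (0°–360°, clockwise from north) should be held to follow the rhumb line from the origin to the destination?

Δψ = ln[tan(π/4+φ₂/2)/tan(π/4+φ₁/2)] = -0.4520
Δλ = +0.1141 rad (taken the short way round)
course = atan2(Δλ, Δψ) = 165.83°

165.8°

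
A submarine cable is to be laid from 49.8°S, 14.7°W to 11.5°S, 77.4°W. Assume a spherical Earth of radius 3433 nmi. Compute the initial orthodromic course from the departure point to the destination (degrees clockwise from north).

θ = atan2( sin Δλ·cos φ₂ ,  cos φ₁ sin φ₂ − sin φ₁ cos φ₂ cos Δλ )
  = atan2(-0.8708, +0.2146) = 283.84°

283.8°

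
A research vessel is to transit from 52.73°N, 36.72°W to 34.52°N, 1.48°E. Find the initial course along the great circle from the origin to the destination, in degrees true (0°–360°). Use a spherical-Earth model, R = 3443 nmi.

θ = atan2( sin Δλ·cos φ₂ ,  cos φ₁ sin φ₂ − sin φ₁ cos φ₂ cos Δλ )
  = atan2(+0.5095, -0.1721) = 108.66°

108.7°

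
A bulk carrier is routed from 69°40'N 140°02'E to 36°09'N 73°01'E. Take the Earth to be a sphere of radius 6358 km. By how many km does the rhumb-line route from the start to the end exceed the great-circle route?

213 km

Great circle: cos σ = sin φ₁ sin φ₂ + cos φ₁ cos φ₂ cos Δλ,  σ = 0.8464 rad → d_gc = 5381.3 km
Rhumb line: Δψ = -1.0410, q = Δφ/Δψ = 0.5619, d_rh = R√(Δφ²+q²Δλ²) = 5594.3 km
Excess = 5594.3 − 5381.3 = 213.0 ≈ 213 km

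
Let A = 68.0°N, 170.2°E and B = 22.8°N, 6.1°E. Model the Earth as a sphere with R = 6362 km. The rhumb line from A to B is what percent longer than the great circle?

29.6%

Great circle: σ = 1.5436 rad → d_gc = Rσ = 9820.5 km
Rhumb: Δφ = -0.7889, Δλ = -2.8641, Δψ = -1.2291, q = Δφ/Δψ = 0.6419 → d_rh = R√(Δφ²+q²Δλ²) = 12726.9 km
Excess = (12726.9 − 9820.5) / 9820.5 = 2906.4 / 9820.5 = 29.60% ≈ 29.6%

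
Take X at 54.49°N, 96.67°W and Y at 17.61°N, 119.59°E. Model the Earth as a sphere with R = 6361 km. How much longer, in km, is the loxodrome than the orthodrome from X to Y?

1812 km

Great circle: cos σ = sin φ₁ sin φ₂ + cos φ₁ cos φ₂ cos Δλ,  σ = 1.7723 rad → d_gc = 11273.6 km
Rhumb line: Δψ = -0.8265, q = Δφ/Δψ = 0.7788, d_rh = R√(Δφ²+q²Δλ²) = 13085.2 km
Excess = 13085.2 − 11273.6 = 1811.6 ≈ 1812 km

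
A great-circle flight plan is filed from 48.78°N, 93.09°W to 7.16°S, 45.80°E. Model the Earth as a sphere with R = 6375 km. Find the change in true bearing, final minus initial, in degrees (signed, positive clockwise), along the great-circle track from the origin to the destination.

Initial bearing θ₁ = atan2(sin Δλ cos φ₂, cos φ₁ sin φ₂ − sin φ₁ cos φ₂ cos Δλ) = 53.65°
Final bearing θ₂ = (initial bearing from the destination back to the start) + 180° = 147.67°
Δθ = θ₂ − θ₁ = +94.0°

+94.0°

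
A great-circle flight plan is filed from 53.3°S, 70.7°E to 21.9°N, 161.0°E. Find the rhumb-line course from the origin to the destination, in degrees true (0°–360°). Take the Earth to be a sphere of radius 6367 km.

46.5°

Δψ = ln[tan(π/4+φ₂/2)/tan(π/4+φ₁/2)] = +1.4955
Δλ = +1.5760 rad (taken the short way round)
course = atan2(Δλ, Δψ) = 46.50°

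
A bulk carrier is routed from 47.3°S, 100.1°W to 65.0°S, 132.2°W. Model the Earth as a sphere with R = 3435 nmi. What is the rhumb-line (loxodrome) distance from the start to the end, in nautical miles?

1492 nmi

Rhumb course C = atan2(Δλ, Δψ) with Δψ = ln[tan(π/4+φ₂/2)/tan(π/4+φ₁/2)] = -0.5671, Δλ = -0.5603 → C = 224.65°
d = R·|Δφ| / |cos C| = 3435·0.30892 / 0.71140 = 1492 nmi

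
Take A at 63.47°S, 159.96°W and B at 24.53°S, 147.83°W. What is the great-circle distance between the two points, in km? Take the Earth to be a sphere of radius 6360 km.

4413 km

Haversine: a = sin²(Δφ/2)+cos φ₁ cos φ₂ sin²(Δλ/2) = 0.11563;  σ = 2·atan2(√a,√(1−a))
σ = 39.760° → d = Rσ = 6360·0.69394 = 4413 km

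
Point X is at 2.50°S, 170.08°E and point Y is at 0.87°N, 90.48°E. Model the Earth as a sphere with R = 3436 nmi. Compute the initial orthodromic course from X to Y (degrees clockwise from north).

θ = atan2( sin Δλ·cos φ₂ ,  cos φ₁ sin φ₂ − sin φ₁ cos φ₂ cos Δλ )
  = atan2(-0.9835, +0.0230) = 271.34°

271.3°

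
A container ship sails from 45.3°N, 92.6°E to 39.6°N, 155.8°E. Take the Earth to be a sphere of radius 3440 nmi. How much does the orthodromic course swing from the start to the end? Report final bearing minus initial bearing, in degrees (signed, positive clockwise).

+45.1°

Initial bearing θ₁ = atan2(sin Δλ cos φ₂, cos φ₁ sin φ₂ − sin φ₁ cos φ₂ cos Δλ) = 73.68°
Final bearing θ₂ = (initial bearing from the destination back to the start) + 180° = 118.83°
Δθ = θ₂ − θ₁ = +45.1°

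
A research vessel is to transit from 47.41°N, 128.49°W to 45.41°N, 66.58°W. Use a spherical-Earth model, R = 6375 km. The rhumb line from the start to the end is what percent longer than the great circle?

2.8%

Great circle: σ = 0.7258 rad → d_gc = Rσ = 4626.70 km
Rhumb: Δφ = -0.0349, Δλ = +1.0805, Δψ = -0.0506, q = Δφ/Δψ = 0.6894 → d_rh = R√(Δφ²+q²Δλ²) = 4753.94 km
Excess = (4753.94 − 4626.70) / 4626.70 = 127.24 / 4626.70 = 2.7501% ≈ 2.8%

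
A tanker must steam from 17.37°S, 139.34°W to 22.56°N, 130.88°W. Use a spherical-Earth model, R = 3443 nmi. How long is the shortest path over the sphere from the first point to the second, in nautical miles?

2450 nmi

cos σ = sin φ₁ sin φ₂ + cos φ₁ cos φ₂ cos Δλ
      = sin(-17.37°)sin(22.56°) + cos(-17.37°)cos(22.56°)cos(8.46°) = 0.7572
σ = 40.779° → d = Rσ = 3443·0.71172 = 2450 nmi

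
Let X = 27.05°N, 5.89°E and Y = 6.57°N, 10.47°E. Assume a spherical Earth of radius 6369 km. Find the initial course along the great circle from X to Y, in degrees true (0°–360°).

θ = atan2( sin Δλ·cos φ₂ ,  cos φ₁ sin φ₂ − sin φ₁ cos φ₂ cos Δλ )
  = atan2(+0.0793, -0.3484) = 167.17°

167.2°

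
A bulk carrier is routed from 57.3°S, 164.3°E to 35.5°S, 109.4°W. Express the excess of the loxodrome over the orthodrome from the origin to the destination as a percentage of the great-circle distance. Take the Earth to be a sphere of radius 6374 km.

5.8%

Great circle: σ = 1.0274 rad → d_gc = Rσ = 6548.6 km
Rhumb: Δφ = +0.3805, Δλ = +1.5062, Δψ = +0.5628, q = Δφ/Δψ = 0.6760 → d_rh = R√(Δφ²+q²Δλ²) = 6928.8 km
Excess = (6928.8 − 6548.6) / 6548.6 = 380.2 / 6548.6 = 5.81% ≈ 5.8%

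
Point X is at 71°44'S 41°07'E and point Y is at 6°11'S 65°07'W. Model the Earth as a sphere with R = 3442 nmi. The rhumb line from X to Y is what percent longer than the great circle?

Great circle: σ = 1.5556 rad → d_gc = Rσ = 5354.5 nmi
Rhumb: Δφ = +1.1441, Δλ = -1.8541, Δψ = +1.7196, q = Δφ/Δψ = 0.6653 → d_rh = R√(Δφ²+q²Δλ²) = 5790.8 nmi
Excess = (5790.8 − 5354.5) / 5354.5 = 436.3 / 5354.5 = 8.148% ≈ 8.1%

8.1%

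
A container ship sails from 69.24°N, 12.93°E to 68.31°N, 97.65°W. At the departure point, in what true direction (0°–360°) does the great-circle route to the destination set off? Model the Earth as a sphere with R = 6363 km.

322.5°

θ = atan2( sin Δλ·cos φ₂ ,  cos φ₁ sin φ₂ − sin φ₁ cos φ₂ cos Δλ )
  = atan2(-0.3460, +0.4508) = 322.50°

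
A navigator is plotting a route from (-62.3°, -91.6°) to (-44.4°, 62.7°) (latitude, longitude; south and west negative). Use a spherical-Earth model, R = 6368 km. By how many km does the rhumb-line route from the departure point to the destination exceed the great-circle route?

Great circle: cos σ = sin φ₁ sin φ₂ + cos φ₁ cos φ₂ cos Δλ,  σ = 1.2448 rad → d_gc = 7927.1 km
Rhumb line: Δψ = +0.5336, q = Δφ/Δψ = 0.5855, d_rh = R√(Δφ²+q²Δλ²) = 10236.7 km
Excess = 10236.7 − 7927.1 = 2309.6 ≈ 2310 km

2310 km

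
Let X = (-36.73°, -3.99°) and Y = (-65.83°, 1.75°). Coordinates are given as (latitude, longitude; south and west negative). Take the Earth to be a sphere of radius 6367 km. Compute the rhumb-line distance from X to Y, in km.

Rhumb course C = atan2(Δλ, Δψ) with Δψ = ln[tan(π/4+φ₂/2)/tan(π/4+φ₁/2)] = -0.8512, Δλ = +0.1002 → C = 173.29°
d = R·|Δφ| / |cos C| = 6367·0.50789 / 0.99314 = 3256 km

3256 km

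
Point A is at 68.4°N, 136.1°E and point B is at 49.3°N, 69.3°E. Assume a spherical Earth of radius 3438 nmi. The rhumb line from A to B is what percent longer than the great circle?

Great circle: σ = 0.6444 rad → d_gc = Rσ = 2215.4 nmi
Rhumb: Δφ = -0.3334, Δλ = -1.1659, Δψ = -0.6649, q = Δφ/Δψ = 0.5013 → d_rh = R√(Δφ²+q²Δλ²) = 2313.4 nmi
Excess = (2313.4 − 2215.4) / 2215.4 = 98.0 / 2215.4 = 4.42% ≈ 4.4%

4.4%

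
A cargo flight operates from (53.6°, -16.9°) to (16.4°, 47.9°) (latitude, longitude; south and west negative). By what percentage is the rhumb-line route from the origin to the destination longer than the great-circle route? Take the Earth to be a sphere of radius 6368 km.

Great circle: σ = 1.0819 rad → d_gc = Rσ = 6889.6 km
Rhumb: Δφ = -0.6493, Δλ = +1.1310, Δψ = -0.8221, q = Δφ/Δψ = 0.7897 → d_rh = R√(Δφ²+q²Δλ²) = 7031.6 km
Excess = (7031.6 − 6889.6) / 6889.6 = 142.0 / 6889.6 = 2.06% ≈ 2.1%

2.1%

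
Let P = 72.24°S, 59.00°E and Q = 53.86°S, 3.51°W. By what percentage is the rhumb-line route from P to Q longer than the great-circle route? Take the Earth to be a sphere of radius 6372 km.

Great circle: σ = 0.5508 rad → d_gc = Rσ = 3509.4 km
Rhumb: Δφ = +0.3208, Δλ = -1.0910, Δψ = +0.7363, q = Δφ/Δψ = 0.4357 → d_rh = R√(Δφ²+q²Δλ²) = 3653.9 km
Excess = (3653.9 − 3509.4) / 3509.4 = 144.5 / 3509.4 = 4.12% ≈ 4.1%

4.1%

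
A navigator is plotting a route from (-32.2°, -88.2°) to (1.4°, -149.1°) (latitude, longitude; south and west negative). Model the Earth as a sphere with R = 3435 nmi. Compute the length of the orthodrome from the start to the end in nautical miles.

Haversine: a = sin²(Δφ/2)+cos φ₁ cos φ₂ sin²(Δλ/2) = 0.30080;  σ = 2·atan2(√a,√(1−a))
σ = 66.522° → d = Rσ = 3435·1.16103 = 3988 nmi

3988 nmi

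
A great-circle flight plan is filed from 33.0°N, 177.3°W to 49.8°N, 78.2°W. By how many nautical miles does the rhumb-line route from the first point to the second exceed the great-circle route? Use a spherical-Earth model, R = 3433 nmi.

290 nmi

Great circle: cos σ = sin φ₁ sin φ₂ + cos φ₁ cos φ₂ cos Δλ,  σ = 1.2341 rad → d_gc = 4236.6 nmi
Rhumb line: Δψ = +0.3945, q = Δφ/Δψ = 0.7432, d_rh = R√(Δφ²+q²Δλ²) = 4526.3 nmi
Excess = 4526.3 − 4236.6 = 289.7 ≈ 290 nmi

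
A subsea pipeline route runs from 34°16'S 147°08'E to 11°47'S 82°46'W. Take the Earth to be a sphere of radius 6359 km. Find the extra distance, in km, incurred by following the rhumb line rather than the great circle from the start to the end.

758 km

Great circle: cos σ = sin φ₁ sin φ₂ + cos φ₁ cos φ₂ cos Δλ,  σ = 1.9890 rad → d_gc = 12648.1 km
Rhumb line: Δψ = +0.4302, q = Δφ/Δψ = 0.9122, d_rh = R√(Δφ²+q²Δλ²) = 13406.3 km
Excess = 13406.3 − 12648.1 = 758.2 ≈ 758 km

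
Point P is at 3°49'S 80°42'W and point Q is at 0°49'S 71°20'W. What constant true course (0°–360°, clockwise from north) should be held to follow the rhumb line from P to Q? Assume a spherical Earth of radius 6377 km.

Meridional parts: M(φ₁)=-0.0667, M(φ₂)=-0.0143 → ΔM = +0.0524;  Δλ = +0.1635 rad
tan C = Δλ / ΔM = +3.1193 → C = 72.23°

72.2°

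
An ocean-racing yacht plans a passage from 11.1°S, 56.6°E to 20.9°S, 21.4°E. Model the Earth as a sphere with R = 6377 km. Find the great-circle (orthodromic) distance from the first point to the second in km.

cos σ = sin φ₁ sin φ₂ + cos φ₁ cos φ₂ cos Δλ
      = sin(-11.10°)sin(-20.90°) + cos(-11.10°)cos(-20.90°)cos(-35.20°) = 0.8178
σ = 35.137° → d = Rσ = 6377·0.61325 = 3911 km

3911 km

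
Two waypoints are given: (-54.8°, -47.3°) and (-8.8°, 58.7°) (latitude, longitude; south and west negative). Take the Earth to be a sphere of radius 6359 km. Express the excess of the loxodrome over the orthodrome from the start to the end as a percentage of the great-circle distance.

Great circle: σ = 1.6028 rad → d_gc = Rσ = 10192.2 km
Rhumb: Δφ = +0.8029, Δλ = +1.8500, Δψ = +0.9940, q = Δφ/Δψ = 0.8077 → d_rh = R√(Δφ²+q²Δλ²) = 10787.1 km
Excess = (10787.1 − 10192.2) / 10192.2 = 594.9 / 10192.2 = 5.84% ≈ 5.8%

5.8%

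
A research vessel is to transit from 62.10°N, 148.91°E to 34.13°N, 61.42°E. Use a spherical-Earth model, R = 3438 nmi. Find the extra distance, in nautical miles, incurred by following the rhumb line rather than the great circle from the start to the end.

Great circle: cos σ = sin φ₁ sin φ₂ + cos φ₁ cos φ₂ cos Δλ,  σ = 1.0323 rad → d_gc = 3549.2 nmi
Rhumb line: Δψ = -0.7583, q = Δφ/Δψ = 0.6438, d_rh = R√(Δφ²+q²Δλ²) = 3773.4 nmi
Excess = 3773.4 − 3549.2 = 224.2 ≈ 224 nmi

224 nmi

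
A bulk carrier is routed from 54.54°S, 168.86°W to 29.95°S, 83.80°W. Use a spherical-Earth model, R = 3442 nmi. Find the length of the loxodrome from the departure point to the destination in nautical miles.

Rhumb course C = atan2(Δλ, Δψ) with Δψ = ln[tan(π/4+φ₂/2)/tan(π/4+φ₁/2)] = +0.5920, Δλ = +1.4846 → C = 68.26°
d = R·|Δφ| / |cos C| = 3442·0.42918 / 0.37041 = 3988 nmi

3988 nmi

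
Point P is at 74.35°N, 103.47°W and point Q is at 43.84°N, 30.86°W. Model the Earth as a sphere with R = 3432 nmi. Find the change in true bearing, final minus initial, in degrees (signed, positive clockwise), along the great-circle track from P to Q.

+66.3°

Initial bearing θ₁ = atan2(sin Δλ cos φ₂, cos φ₁ sin φ₂ − sin φ₁ cos φ₂ cos Δλ) = 91.73°
Final bearing θ₂ = (initial bearing from the destination back to the start) + 180° = 158.05°
Δθ = θ₂ − θ₁ = +66.3°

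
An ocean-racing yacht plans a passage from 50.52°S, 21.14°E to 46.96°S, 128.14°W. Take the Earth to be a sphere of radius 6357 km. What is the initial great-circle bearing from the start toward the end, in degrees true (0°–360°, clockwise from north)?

200.8°

θ = atan2( sin Δλ·cos φ₂ ,  cos φ₁ sin φ₂ − sin φ₁ cos φ₂ cos Δλ )
  = atan2(-0.3487, -0.9176) = 200.81°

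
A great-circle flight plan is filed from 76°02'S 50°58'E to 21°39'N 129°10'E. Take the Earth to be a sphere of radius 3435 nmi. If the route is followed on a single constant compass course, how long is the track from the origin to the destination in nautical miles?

Δψ = ln[tan(π/4+φ₂/2)/tan(π/4+φ₁/2)] = +2.4869;  Δφ = +1.7049 rad,  Δλ = +1.3648 rad
q = Δφ/Δψ = 0.6855
d = R·√(Δφ² + q²Δλ²) = 3435·1.94477 = 6680 nmi

6680 nmi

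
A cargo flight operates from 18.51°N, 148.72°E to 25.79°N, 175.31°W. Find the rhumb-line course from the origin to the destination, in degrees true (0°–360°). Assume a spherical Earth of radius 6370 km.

77.7°

Meridional parts: M(φ₁)=+0.3288, M(φ₂)=+0.4661 → ΔM = +0.1373;  Δλ = +0.6278 rad
tan C = Δλ / ΔM = +4.5722 → C = 77.66°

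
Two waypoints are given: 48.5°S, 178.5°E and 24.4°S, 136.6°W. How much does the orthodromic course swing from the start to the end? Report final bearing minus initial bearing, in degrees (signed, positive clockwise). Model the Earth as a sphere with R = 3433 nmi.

At departure: θ₁ = atan2(sin Δλ cos φ₂, cos φ₁ sin φ₂ − sin φ₁ cos φ₂ cos Δλ) = 71.96°
At arrival: θ₂ = atan2(sin Δλ cos φ₁, −cos φ₂ sin φ₁ + sin φ₂ cos φ₁ cos Δλ) = 43.77°
Δθ = θ₂ − θ₁ = -28.2°

-28.2°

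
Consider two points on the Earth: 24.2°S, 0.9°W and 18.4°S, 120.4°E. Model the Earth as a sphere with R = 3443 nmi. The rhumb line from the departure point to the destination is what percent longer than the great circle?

4.1%

Great circle: σ = 1.8968 rad → d_gc = Rσ = 6530.6 nmi
Rhumb: Δφ = +0.1012, Δλ = +2.1171, Δψ = +0.1087, q = Δφ/Δψ = 0.9312 → d_rh = R√(Δφ²+q²Δλ²) = 6796.4 nmi
Excess = (6796.4 − 6530.6) / 6530.6 = 265.8 / 6530.6 = 4.07% ≈ 4.1%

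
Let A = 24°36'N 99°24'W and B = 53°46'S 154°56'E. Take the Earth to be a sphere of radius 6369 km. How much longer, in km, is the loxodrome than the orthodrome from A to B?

Great circle: cos σ = sin φ₁ sin φ₂ + cos φ₁ cos φ₂ cos Δλ,  σ = 2.0725 rad → d_gc = 13199.7 km
Rhumb line: Δψ = -1.5605, q = Δφ/Δψ = 0.8765, d_rh = R√(Δφ²+q²Δλ²) = 13486.4 km
Excess = 13486.4 − 13199.7 = 286.7 ≈ 287 km

287 km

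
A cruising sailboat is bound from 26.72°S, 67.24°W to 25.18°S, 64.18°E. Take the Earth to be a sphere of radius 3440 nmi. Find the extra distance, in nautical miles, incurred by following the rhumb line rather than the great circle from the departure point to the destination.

485 nmi

Great circle: cos σ = sin φ₁ sin φ₂ + cos φ₁ cos φ₂ cos Δλ,  σ = 1.9214 rad → d_gc = 6609.65 nmi
Rhumb line: Δψ = +0.0299, q = Δφ/Δψ = 0.8991, d_rh = R√(Δφ²+q²Δλ²) = 7095.12 nmi
Excess = 7095.12 − 6609.65 = 485.47 ≈ 485 nmi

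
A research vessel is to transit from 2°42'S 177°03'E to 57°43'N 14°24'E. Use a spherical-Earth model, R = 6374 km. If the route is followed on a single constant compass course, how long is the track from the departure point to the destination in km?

16278 km

Rhumb course C = atan2(Δλ, Δψ) with Δψ = ln[tan(π/4+φ₂/2)/tan(π/4+φ₁/2)] = +1.2870, Δλ = -2.8388 → C = 294.39°
d = R·|Δφ| / |cos C| = 6374·1.05447 / 0.41291 = 16278 km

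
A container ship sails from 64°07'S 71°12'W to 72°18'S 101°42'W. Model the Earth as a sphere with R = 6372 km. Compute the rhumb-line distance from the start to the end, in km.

Δψ = ln[tan(π/4+φ₂/2)/tan(π/4+φ₁/2)] = -0.3892;  Δφ = -0.1428 rad,  Δλ = -0.5323 rad
q = Δφ/Δψ = 0.3669
d = R·√(Δφ² + q²Δλ²) = 6372·0.24197 = 1542 km

1542 km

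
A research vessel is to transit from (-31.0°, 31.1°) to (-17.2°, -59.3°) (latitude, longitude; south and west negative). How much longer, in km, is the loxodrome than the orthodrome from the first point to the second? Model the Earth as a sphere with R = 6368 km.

202 km

Great circle: cos σ = sin φ₁ sin φ₂ + cos φ₁ cos φ₂ cos Δλ,  σ = 1.4237 rad → d_gc = 9066.0 km
Rhumb line: Δψ = +0.2648, q = Δφ/Δψ = 0.9097, d_rh = R√(Δφ²+q²Δλ²) = 9268.2 km
Excess = 9268.2 − 9066.0 = 202.2 ≈ 202 km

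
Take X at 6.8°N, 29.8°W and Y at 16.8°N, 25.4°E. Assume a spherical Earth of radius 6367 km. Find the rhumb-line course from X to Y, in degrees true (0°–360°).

Meridional parts: M(φ₁)=+0.1190, M(φ₂)=+0.2975 → ΔM = +0.1785;  Δλ = +0.9634 rad
tan C = Δλ / ΔM = +5.3959 → C = 79.50°

79.5°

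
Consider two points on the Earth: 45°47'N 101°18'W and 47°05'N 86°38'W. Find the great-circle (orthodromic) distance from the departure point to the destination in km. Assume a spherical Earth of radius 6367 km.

cos σ = sin φ₁ sin φ₂ + cos φ₁ cos φ₂ cos Δλ
      = sin(45.78°)sin(47.08°) + cos(45.78°)cos(47.08°)cos(14.67°) = 0.9843
σ = 10.176° → d = Rσ = 6367·0.17761 = 1131 km

1131 km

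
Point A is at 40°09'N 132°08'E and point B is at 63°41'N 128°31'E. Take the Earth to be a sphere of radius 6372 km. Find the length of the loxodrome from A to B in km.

Rhumb course C = atan2(Δλ, Δψ) with Δψ = ln[tan(π/4+φ₂/2)/tan(π/4+φ₁/2)] = +0.6870, Δλ = -0.0631 → C = 354.75°
d = R·|Δφ| / |cos C| = 6372·0.41073 / 0.99581 = 2628 km

2628 km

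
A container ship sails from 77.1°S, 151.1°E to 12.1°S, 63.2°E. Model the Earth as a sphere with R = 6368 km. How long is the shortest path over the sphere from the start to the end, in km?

8640 km

Haversine: a = sin²(Δφ/2)+cos φ₁ cos φ₂ sin²(Δλ/2) = 0.39384;  σ = 2·atan2(√a,√(1−a))
σ = 77.741° → d = Rσ = 6368·1.35684 = 8640 km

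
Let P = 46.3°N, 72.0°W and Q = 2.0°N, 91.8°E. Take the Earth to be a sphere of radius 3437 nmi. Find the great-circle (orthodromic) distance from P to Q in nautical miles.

7776 nmi

Haversine: a = sin²(Δφ/2)+cos φ₁ cos φ₂ sin²(Δλ/2) = 0.81891;  σ = 2·atan2(√a,√(1−a))
σ = 129.629° → d = Rσ = 3437·2.26245 = 7776 nmi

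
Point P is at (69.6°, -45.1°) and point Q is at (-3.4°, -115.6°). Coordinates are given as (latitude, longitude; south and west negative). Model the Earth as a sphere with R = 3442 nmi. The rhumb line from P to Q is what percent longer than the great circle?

2.7%

Great circle: σ = 1.5102 rad → d_gc = Rσ = 5198.1 nmi
Rhumb: Δφ = -1.2741, Δλ = -1.2305, Δψ = -1.7746, q = Δφ/Δψ = 0.7180 → d_rh = R√(Δφ²+q²Δλ²) = 5336.5 nmi
Excess = (5336.5 − 5198.1) / 5198.1 = 138.4 / 5198.1 = 2.66% ≈ 2.7%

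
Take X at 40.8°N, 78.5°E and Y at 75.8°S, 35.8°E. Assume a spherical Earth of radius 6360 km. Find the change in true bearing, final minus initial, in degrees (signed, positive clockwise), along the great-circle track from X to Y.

+25.2°

At departure: θ₁ = atan2(sin Δλ cos φ₂, cos φ₁ sin φ₂ − sin φ₁ cos φ₂ cos Δλ) = 191.05°
At arrival: θ₂ = atan2(sin Δλ cos φ₁, −cos φ₂ sin φ₁ + sin φ₂ cos φ₁ cos Δλ) = 216.27°
Δθ = θ₂ − θ₁ = +25.2°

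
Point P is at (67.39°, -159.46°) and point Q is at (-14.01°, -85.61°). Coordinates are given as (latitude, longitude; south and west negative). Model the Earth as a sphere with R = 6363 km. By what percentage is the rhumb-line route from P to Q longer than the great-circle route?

2.3%

Great circle: σ = 1.6908 rad → d_gc = Rσ = 10758.6 km
Rhumb: Δφ = -1.4207, Δλ = +1.2889, Δψ = -1.8569, q = Δφ/Δψ = 0.7651 → d_rh = R√(Δφ²+q²Δλ²) = 11004.3 km
Excess = (11004.3 − 10758.6) / 10758.6 = 245.7 / 10758.6 = 2.28% ≈ 2.3%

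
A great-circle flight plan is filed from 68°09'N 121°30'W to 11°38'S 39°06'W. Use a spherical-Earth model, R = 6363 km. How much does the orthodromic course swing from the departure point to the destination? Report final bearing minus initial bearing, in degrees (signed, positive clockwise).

+56.8°

At departure: θ₁ = atan2(sin Δλ cos φ₂, cos φ₁ sin φ₂ − sin φ₁ cos φ₂ cos Δλ) = 101.37°
At arrival: θ₂ = atan2(sin Δλ cos φ₁, −cos φ₂ sin φ₁ + sin φ₂ cos φ₁ cos Δλ) = 158.13°
Δθ = θ₂ − θ₁ = +56.8°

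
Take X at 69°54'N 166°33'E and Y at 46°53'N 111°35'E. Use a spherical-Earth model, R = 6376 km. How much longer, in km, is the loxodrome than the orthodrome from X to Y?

113 km

Great circle: cos σ = sin φ₁ sin φ₂ + cos φ₁ cos φ₂ cos Δλ,  σ = 0.6088 rad → d_gc = 3881.6 km
Rhumb line: Δψ = -0.8017, q = Δφ/Δψ = 0.5011, d_rh = R√(Δφ²+q²Δλ²) = 3994.4 km
Excess = 3994.4 − 3881.6 = 112.8 ≈ 113 km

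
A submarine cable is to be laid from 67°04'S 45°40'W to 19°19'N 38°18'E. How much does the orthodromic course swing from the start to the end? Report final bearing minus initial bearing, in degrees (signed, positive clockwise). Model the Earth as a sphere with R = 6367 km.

At departure: θ₁ = atan2(sin Δλ cos φ₂, cos φ₁ sin φ₂ − sin φ₁ cos φ₂ cos Δλ) = 76.79°
At arrival: θ₂ = atan2(sin Δλ cos φ₁, −cos φ₂ sin φ₁ + sin φ₂ cos φ₁ cos Δλ) = 23.70°
Δθ = θ₂ − θ₁ = -53.1°

-53.1°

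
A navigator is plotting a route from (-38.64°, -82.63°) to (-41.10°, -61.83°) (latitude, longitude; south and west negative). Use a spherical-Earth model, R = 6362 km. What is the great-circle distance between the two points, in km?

cos σ = sin φ₁ sin φ₂ + cos φ₁ cos φ₂ cos Δλ
      = sin(-38.64°)sin(-41.10°) + cos(-38.64°)cos(-41.10°)cos(20.80°) = 0.9607
σ = 16.113° → d = Rσ = 6362·0.28122 = 1789 km

1789 km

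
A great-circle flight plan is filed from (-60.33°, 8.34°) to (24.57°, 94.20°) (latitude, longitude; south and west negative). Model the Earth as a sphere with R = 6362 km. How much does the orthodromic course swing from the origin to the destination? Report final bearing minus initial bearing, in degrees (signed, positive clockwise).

-42.3°

Initial bearing θ₁ = atan2(sin Δλ cos φ₂, cos φ₁ sin φ₂ − sin φ₁ cos φ₂ cos Δλ) = 73.84°
Final bearing θ₂ = (initial bearing from the destination back to the start) + 180° = 31.52°
Δθ = θ₂ − θ₁ = -42.3°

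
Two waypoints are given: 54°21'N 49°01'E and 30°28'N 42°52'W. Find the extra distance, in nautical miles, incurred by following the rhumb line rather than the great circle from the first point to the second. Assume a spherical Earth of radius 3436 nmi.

Great circle: cos σ = sin φ₁ sin φ₂ + cos φ₁ cos φ₂ cos Δλ,  σ = 1.1642 rad → d_gc = 4000.1 nmi
Rhumb line: Δψ = -0.5759, q = Δφ/Δψ = 0.7238, d_rh = R√(Δφ²+q²Δλ²) = 4237.8 nmi
Excess = 4237.8 − 4000.1 = 237.7 ≈ 238 nmi

238 nmi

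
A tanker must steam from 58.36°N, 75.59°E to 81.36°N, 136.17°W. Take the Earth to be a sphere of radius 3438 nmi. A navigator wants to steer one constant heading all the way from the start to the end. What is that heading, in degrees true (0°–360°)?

62.9°

Δψ = ln[tan(π/4+φ₂/2)/tan(π/4+φ₁/2)] = +1.3220
Δλ = +2.5873 rad (taken the short way round)
course = atan2(Δλ, Δψ) = 62.93°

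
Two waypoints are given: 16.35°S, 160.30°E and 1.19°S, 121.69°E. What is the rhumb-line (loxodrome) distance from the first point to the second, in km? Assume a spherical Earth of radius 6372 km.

4554 km

Δψ = ln[tan(π/4+φ₂/2)/tan(π/4+φ₁/2)] = +0.2685;  Δφ = +0.2646 rad,  Δλ = -0.6739 rad
q = Δφ/Δψ = 0.9853
d = R·√(Δφ² + q²Δλ²) = 6372·0.71473 = 4554 km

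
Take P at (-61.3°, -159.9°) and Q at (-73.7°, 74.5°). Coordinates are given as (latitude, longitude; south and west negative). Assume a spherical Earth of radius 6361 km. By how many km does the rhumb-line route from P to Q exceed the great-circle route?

Great circle: cos σ = sin φ₁ sin φ₂ + cos φ₁ cos φ₂ cos Δλ,  σ = 0.7022 rad → d_gc = 4466.6 km
Rhumb line: Δψ = -0.5802, q = Δφ/Δψ = 0.3730, d_rh = R√(Δφ²+q²Δλ²) = 5380.6 km
Excess = 5380.6 − 4466.6 = 914.0 ≈ 914 km

914 km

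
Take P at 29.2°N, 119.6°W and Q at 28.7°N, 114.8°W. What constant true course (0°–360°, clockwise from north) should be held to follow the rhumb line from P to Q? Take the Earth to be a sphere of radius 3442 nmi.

Δψ = ln[tan(π/4+φ₂/2)/tan(π/4+φ₁/2)] = -0.0100
Δλ = +0.0838 rad (taken the short way round)
course = atan2(Δλ, Δψ) = 96.79°

96.8°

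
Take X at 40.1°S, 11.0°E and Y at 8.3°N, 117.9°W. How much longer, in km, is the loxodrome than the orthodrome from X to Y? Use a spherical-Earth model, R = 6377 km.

487 km

Great circle: cos σ = sin φ₁ sin φ₂ + cos φ₁ cos φ₂ cos Δλ,  σ = 2.1752 rad → d_gc = 13871.4 km
Rhumb line: Δψ = +0.9106, q = Δφ/Δψ = 0.9277, d_rh = R√(Δφ²+q²Δλ²) = 14358.3 km
Excess = 14358.3 − 13871.4 = 486.9 ≈ 487 km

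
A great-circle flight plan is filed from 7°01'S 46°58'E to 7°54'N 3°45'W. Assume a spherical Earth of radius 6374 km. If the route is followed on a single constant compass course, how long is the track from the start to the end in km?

5866 km

Δψ = ln[tan(π/4+φ₂/2)/tan(π/4+φ₁/2)] = +0.2611;  Δφ = +0.2603 rad,  Δλ = -0.8852 rad
q = Δφ/Δψ = 0.9971
d = R·√(Δφ² + q²Δλ²) = 6374·0.92024 = 5866 km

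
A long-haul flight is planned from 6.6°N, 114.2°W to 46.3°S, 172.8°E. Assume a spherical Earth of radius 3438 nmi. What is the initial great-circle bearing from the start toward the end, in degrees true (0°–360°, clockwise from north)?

θ = atan2( sin Δλ·cos φ₂ ,  cos φ₁ sin φ₂ − sin φ₁ cos φ₂ cos Δλ )
  = atan2(-0.6607, -0.7414) = 221.71°

221.7°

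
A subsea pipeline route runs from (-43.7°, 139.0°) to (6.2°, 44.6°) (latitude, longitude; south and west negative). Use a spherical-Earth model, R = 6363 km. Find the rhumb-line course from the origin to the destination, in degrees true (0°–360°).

Δψ = ln[tan(π/4+φ₂/2)/tan(π/4+φ₁/2)] = +0.9581
Δλ = -1.6476 rad (taken the short way round)
course = atan2(Δλ, Δψ) = 300.18°

300.2°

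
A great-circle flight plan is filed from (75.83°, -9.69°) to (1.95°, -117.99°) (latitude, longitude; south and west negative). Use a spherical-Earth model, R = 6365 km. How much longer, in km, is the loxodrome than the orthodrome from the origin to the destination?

884 km

Great circle: cos σ = sin φ₁ sin φ₂ + cos φ₁ cos φ₂ cos Δλ,  σ = 1.6146 rad → d_gc = 10277.2 km
Rhumb line: Δψ = -2.0511, q = Δφ/Δψ = 0.6287, d_rh = R√(Δφ²+q²Δλ²) = 11161.0 km
Excess = 11161.0 − 10277.2 = 883.8 ≈ 884 km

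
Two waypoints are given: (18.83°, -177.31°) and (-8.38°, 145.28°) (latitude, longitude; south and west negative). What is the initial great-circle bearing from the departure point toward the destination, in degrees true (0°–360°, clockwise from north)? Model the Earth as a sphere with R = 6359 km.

236.9°

θ = atan2( sin Δλ·cos φ₂ ,  cos φ₁ sin φ₂ − sin φ₁ cos φ₂ cos Δλ )
  = atan2(-0.6010, -0.3916) = 236.92°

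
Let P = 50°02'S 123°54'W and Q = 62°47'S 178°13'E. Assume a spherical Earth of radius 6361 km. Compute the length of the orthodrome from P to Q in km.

cos σ = sin φ₁ sin φ₂ + cos φ₁ cos φ₂ cos Δλ
      = sin(-50.03°)sin(-62.78°) + cos(-50.03°)cos(-62.78°)cos(-57.88°) = 0.8377
σ = 33.097° → d = Rσ = 6361·0.57765 = 3674 km

3674 km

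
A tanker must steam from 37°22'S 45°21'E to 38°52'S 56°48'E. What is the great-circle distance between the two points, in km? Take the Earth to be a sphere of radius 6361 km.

1013 km

Haversine: a = sin²(Δφ/2)+cos φ₁ cos φ₂ sin²(Δλ/2) = 0.00633;  σ = 2·atan2(√a,√(1−a))
σ = 9.126° → d = Rσ = 6361·0.15928 = 1013 km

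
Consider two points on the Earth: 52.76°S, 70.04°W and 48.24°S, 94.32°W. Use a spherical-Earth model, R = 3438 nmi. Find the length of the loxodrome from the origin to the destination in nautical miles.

965 nmi

Δψ = ln[tan(π/4+φ₂/2)/tan(π/4+φ₁/2)] = +0.1242;  Δφ = +0.0789 rad,  Δλ = -0.4238 rad
q = Δφ/Δψ = 0.6354
d = R·√(Δφ² + q²Δλ²) = 3438·0.28059 = 965 nmi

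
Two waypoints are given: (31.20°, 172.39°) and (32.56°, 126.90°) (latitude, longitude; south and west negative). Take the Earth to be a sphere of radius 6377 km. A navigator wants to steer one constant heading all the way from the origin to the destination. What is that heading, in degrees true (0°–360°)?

272.0°

Meridional parts: M(φ₁)=+0.5736, M(φ₂)=+0.6016 → ΔM = +0.0280;  Δλ = -0.7940 rad
tan C = Δλ / ΔM = -28.4018 → C = 272.02°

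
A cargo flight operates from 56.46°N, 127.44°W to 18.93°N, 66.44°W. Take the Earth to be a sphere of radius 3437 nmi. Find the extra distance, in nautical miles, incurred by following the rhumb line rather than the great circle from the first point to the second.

71 nmi

Great circle: cos σ = sin φ₁ sin φ₂ + cos φ₁ cos φ₂ cos Δλ,  σ = 1.0195 rad → d_gc = 3504.1 nmi
Rhumb line: Δψ = -0.8629, q = Δφ/Δψ = 0.7591, d_rh = R√(Δφ²+q²Δλ²) = 3575.4 nmi
Excess = 3575.4 − 3504.1 = 71.3 ≈ 71 nmi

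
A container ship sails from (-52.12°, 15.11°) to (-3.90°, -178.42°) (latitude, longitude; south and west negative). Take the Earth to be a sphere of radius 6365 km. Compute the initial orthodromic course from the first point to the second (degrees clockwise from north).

163.9°

θ = atan2( sin Δλ·cos φ₂ ,  cos φ₁ sin φ₂ − sin φ₁ cos φ₂ cos Δλ )
  = atan2(+0.2334, -0.8074) = 163.88°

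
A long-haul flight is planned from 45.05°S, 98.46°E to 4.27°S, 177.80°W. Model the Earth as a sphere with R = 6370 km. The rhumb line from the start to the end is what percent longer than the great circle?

2.1%

Great circle: σ = 1.4409 rad → d_gc = Rσ = 9178.6 km
Rhumb: Δφ = +0.7117, Δλ = +1.4615, Δψ = +0.8080, q = Δφ/Δψ = 0.8809 → d_rh = R√(Δφ²+q²Δλ²) = 9370.6 km
Excess = (9370.6 − 9178.6) / 9178.6 = 192.0 / 9178.6 = 2.09% ≈ 2.1%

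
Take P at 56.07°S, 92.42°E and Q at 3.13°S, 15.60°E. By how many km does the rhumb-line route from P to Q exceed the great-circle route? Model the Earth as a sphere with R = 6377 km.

219 km

Great circle: cos σ = sin φ₁ sin φ₂ + cos φ₁ cos φ₂ cos Δλ,  σ = 1.3975 rad → d_gc = 8912.1 km
Rhumb line: Δψ = +1.1326, q = Δφ/Δψ = 0.8158, d_rh = R√(Δφ²+q²Δλ²) = 9130.8 km
Excess = 9130.8 − 8912.1 = 218.7 ≈ 219 km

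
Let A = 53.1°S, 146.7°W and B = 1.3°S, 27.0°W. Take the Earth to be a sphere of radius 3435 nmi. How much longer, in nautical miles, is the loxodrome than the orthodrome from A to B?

419 nmi

Great circle: cos σ = sin φ₁ sin φ₂ + cos φ₁ cos φ₂ cos Δλ,  σ = 1.8538 rad → d_gc = 6367.9 nmi
Rhumb line: Δψ = +1.0750, q = Δφ/Δψ = 0.8410, d_rh = R√(Δφ²+q²Δλ²) = 6787.2 nmi
Excess = 6787.2 − 6367.9 = 419.3 ≈ 419 nmi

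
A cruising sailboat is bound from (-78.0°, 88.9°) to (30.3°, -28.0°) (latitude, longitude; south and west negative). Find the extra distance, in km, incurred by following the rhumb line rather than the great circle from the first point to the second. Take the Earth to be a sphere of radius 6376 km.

978 km

Great circle: cos σ = sin φ₁ sin φ₂ + cos φ₁ cos φ₂ cos Δλ,  σ = 2.1831 rad → d_gc = 13919.2 km
Rhumb line: Δψ = +2.8082, q = Δφ/Δψ = 0.6731, d_rh = R√(Δφ²+q²Δλ²) = 14897.0 km
Excess = 14897.0 − 13919.2 = 977.8 ≈ 978 km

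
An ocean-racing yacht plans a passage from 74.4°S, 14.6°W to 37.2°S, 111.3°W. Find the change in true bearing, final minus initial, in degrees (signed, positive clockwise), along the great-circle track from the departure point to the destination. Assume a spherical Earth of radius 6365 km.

+88.9°

Initial bearing θ₁ = atan2(sin Δλ cos φ₂, cos φ₁ sin φ₂ − sin φ₁ cos φ₂ cos Δλ) = 252.32°
Final bearing θ₂ = (initial bearing from the destination back to the start) + 180° = 341.24°
Δθ = θ₂ − θ₁ = +88.9°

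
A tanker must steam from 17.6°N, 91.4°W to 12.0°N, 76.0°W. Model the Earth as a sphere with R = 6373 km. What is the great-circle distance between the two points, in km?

1768 km

Haversine: a = sin²(Δφ/2)+cos φ₁ cos φ₂ sin²(Δλ/2) = 0.01912;  σ = 2·atan2(√a,√(1−a))
σ = 15.898° → d = Rσ = 6373·0.27747 = 1768 km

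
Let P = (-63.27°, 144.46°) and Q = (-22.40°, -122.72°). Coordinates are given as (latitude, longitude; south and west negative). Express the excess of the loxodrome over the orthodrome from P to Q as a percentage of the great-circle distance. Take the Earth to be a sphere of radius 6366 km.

Great circle: σ = 1.2452 rad → d_gc = Rσ = 7926.8 km
Rhumb: Δφ = +0.7133, Δλ = +1.6200, Δψ = +1.0359, q = Δφ/Δψ = 0.6886 → d_rh = R√(Δφ²+q²Δλ²) = 8429.2 km
Excess = (8429.2 − 7926.8) / 7926.8 = 502.4 / 7926.8 = 6.34% ≈ 6.3%

6.3%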